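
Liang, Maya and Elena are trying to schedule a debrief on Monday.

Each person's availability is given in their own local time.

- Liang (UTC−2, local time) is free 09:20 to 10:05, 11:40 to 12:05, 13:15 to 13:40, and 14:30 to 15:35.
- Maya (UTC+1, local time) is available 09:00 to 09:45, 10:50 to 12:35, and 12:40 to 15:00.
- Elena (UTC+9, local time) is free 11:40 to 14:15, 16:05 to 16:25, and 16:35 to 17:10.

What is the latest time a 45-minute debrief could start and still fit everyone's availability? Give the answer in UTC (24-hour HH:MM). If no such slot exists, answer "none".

Liang → UTC: 11:20–12:05, 13:40–14:05, 15:15–15:40, 16:30–17:35.
Maya → UTC: 08:00–08:45, 09:50–11:35, 11:40–14:00.
Elena → UTC: 02:40–05:15, 07:05–07:25, 07:35–08:10.
Liang ∩ Maya: 11:20–11:35, 11:40–12:05, 13:40–14:00.
Liang ∩ Maya ∩ Elena: (none).
Windows ≥ 45 min: (none).

none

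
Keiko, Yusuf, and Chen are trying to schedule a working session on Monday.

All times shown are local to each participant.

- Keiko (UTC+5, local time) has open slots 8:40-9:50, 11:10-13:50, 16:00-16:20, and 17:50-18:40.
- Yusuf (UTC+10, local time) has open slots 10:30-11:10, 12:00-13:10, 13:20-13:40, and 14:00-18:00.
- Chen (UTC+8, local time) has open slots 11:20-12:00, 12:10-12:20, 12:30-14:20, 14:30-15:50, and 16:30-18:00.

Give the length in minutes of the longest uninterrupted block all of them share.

80 minutes

Keiko → UTC: 03:40–04:50, 06:10–08:50, 11:00–11:20, 12:50–13:40.
Yusuf → UTC: 00:30–01:10, 02:00–03:10, 03:20–03:40, 04:00–08:00.
Chen → UTC: 03:20–04:00, 04:10–04:20, 04:30–06:20, 06:30–07:50, 08:30–10:00.
Keiko ∩ Yusuf: 04:00–04:50, 06:10–08:00.
Keiko ∩ Yusuf ∩ Chen: 04:10–04:20, 04:30–04:50, 06:10–06:20, 06:30–07:50.
Common window lengths: 10, 20, 10, 80 min; longest is 80.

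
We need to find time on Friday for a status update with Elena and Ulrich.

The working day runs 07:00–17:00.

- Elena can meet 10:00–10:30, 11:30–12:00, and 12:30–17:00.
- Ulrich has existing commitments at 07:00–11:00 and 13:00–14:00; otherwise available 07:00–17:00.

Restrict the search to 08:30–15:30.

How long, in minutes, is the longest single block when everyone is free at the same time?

Ulrich free within 07:00–17:00: 11:00–13:00, 14:00–17:00.
Elena ∩ Ulrich: 11:30–12:00, 12:30–13:00, 14:00–17:00.
Restricted to 08:30–15:30: 11:30–12:00, 12:30–13:00, 14:00–15:30.
Common window lengths: 30, 30, 90 min; longest is 90.

90 minutes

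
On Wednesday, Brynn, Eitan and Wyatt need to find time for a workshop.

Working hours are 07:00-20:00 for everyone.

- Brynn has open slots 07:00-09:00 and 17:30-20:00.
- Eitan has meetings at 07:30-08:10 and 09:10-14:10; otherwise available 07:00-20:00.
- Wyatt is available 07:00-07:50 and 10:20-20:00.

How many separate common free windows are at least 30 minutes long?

Eitan free within 07:00–20:00: 07:00–07:30, 08:10–09:10, 14:10–20:00.
Brynn ∩ Eitan: 07:00–07:30, 08:10–09:00, 17:30–20:00.
Brynn ∩ Eitan ∩ Wyatt: 07:00–07:30, 17:30–20:00.
Windows ≥ 30 min: 07:00–07:30, 17:30–20:00.
That's 2 windows.

2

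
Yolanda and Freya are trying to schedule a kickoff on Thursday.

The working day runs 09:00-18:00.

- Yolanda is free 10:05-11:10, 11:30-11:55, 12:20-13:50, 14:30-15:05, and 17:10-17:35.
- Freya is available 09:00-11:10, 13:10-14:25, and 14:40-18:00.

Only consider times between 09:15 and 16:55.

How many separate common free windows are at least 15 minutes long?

Yolanda ∩ Freya: 10:05–11:10, 13:10–13:50, 14:40–15:05, 17:10–17:35.
Restricted to 09:15–16:55: 10:05–11:10, 13:10–13:50, 14:40–15:05.
Windows ≥ 15 min: 10:05–11:10, 13:10–13:50, 14:40–15:05.
That's 3 windows.

3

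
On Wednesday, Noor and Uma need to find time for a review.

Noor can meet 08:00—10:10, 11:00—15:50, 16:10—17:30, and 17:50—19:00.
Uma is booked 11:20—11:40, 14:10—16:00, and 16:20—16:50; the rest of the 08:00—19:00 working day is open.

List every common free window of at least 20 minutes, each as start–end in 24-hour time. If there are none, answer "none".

Uma free within 08:00–19:00: 08:00–11:20, 11:40–14:10, 16:00–16:20, 16:50–19:00.
Noor ∩ Uma: 08:00–10:10, 11:00–11:20, 11:40–14:10, 16:10–16:20, 16:50–17:30, 17:50–19:00.
Windows ≥ 20 min: 08:00–10:10, 11:00–11:20, 11:40–14:10, 16:50–17:30, 17:50–19:00.

08:00–10:10, 11:00–11:20, 11:40–14:10, 16:50–17:30, 17:50–19:00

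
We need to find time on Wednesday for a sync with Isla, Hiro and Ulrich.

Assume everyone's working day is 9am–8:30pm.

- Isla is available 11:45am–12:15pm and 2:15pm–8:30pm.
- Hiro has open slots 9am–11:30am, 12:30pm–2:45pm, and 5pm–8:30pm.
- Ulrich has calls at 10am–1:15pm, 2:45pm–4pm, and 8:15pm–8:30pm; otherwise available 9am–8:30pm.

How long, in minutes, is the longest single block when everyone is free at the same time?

195 minutes

Ulrich free within 09:00–20:30: 09:00–10:00, 13:15–14:45, 16:00–20:15.
Isla ∩ Hiro: 14:15–14:45, 17:00–20:30.
Isla ∩ Hiro ∩ Ulrich: 14:15–14:45, 17:00–20:15.
Common window lengths: 30, 195 min; longest is 195.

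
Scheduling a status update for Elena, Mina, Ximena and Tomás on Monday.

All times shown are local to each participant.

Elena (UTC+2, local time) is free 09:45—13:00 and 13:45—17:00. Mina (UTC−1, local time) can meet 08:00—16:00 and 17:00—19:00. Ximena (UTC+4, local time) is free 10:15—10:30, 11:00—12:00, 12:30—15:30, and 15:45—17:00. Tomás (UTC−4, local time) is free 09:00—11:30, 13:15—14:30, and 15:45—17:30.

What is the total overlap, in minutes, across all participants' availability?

Elena → UTC: 07:45–11:00, 11:45–15:00.
Mina → UTC: 09:00–17:00, 18:00–20:00.
Ximena → UTC: 06:15–06:30, 07:00–08:00, 08:30–11:30, 11:45–13:00.
Tomás → UTC: 13:00–15:30, 17:15–18:30, 19:45–21:30.
Elena ∩ Mina: 09:00–11:00, 11:45–15:00.
Elena ∩ Mina ∩ Ximena: 09:00–11:00, 11:45–13:00.
Elena ∩ Mina ∩ Ximena ∩ Tomás: (none).
Total common minutes: 0.

0 minutes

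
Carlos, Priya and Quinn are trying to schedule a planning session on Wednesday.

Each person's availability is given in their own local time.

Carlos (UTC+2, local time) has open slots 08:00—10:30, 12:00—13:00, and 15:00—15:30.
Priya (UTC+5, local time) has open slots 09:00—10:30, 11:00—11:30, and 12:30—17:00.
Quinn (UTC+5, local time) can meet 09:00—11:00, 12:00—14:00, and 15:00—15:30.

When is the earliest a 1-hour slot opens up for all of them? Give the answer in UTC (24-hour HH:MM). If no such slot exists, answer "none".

07:30

Carlos → UTC: 06:00–08:30, 10:00–11:00, 13:00–13:30.
Priya → UTC: 04:00–05:30, 06:00–06:30, 07:30–12:00.
Quinn → UTC: 04:00–06:00, 07:00–09:00, 10:00–10:30.
Carlos ∩ Priya: 06:00–06:30, 07:30–08:30, 10:00–11:00.
Carlos ∩ Priya ∩ Quinn: 07:30–08:30, 10:00–10:30.
Windows ≥ 60 min: 07:30–08:30.
Earliest such window starts at 07:30.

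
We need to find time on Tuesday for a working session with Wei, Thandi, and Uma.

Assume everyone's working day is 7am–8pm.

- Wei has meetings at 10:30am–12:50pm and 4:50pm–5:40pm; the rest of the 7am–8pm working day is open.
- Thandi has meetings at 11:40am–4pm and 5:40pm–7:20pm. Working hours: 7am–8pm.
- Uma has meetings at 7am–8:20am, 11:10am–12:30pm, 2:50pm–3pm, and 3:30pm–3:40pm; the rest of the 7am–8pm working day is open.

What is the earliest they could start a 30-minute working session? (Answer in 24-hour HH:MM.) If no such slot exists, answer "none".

08:20

Wei free within 07:00–20:00: 07:00–10:30, 12:50–16:50, 17:40–20:00.
Thandi free within 07:00–20:00: 07:00–11:40, 16:00–17:40, 19:20–20:00.
Uma free within 07:00–20:00: 08:20–11:10, 12:30–14:50, 15:00–15:30, 15:40–20:00.
Wei ∩ Thandi: 07:00–10:30, 16:00–16:50, 19:20–20:00.
Wei ∩ Thandi ∩ Uma: 08:20–10:30, 16:00–16:50, 19:20–20:00.
Windows ≥ 30 min: 08:20–10:30, 16:00–16:50, 19:20–20:00.
Earliest such window starts at 08:20.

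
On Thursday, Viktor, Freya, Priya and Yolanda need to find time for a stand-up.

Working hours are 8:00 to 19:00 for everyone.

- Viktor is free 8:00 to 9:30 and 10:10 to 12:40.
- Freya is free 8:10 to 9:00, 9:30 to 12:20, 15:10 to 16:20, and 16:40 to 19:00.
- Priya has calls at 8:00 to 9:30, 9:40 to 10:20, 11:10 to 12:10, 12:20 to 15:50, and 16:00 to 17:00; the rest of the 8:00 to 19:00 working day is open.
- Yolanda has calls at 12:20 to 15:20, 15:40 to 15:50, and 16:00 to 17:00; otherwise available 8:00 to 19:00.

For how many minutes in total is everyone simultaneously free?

Priya free within 08:00–19:00: 09:30–09:40, 10:20–11:10, 12:10–12:20, 15:50–16:00, 17:00–19:00.
Yolanda free within 08:00–19:00: 08:00–12:20, 15:20–15:40, 15:50–16:00, 17:00–19:00.
Viktor ∩ Freya: 08:10–09:00, 10:10–12:20.
Viktor ∩ Freya ∩ Priya: 10:20–11:10, 12:10–12:20.
Viktor ∩ Freya ∩ Priya ∩ Yolanda: 10:20–11:10, 12:10–12:20.
Total common minutes: 50 + 10 = 60.

60 minutes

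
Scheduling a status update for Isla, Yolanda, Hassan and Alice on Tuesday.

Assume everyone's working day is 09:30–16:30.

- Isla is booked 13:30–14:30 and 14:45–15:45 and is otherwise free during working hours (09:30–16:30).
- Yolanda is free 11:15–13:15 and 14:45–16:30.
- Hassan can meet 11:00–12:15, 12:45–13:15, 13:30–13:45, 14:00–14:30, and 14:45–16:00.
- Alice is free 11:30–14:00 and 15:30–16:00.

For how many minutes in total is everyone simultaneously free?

90 minutes

Isla free within 09:30–16:30: 09:30–13:30, 14:30–14:45, 15:45–16:30.
Isla ∩ Yolanda: 11:15–13:15, 15:45–16:30.
Isla ∩ Yolanda ∩ Hassan: 11:15–12:15, 12:45–13:15, 15:45–16:00.
Isla ∩ Yolanda ∩ Hassan ∩ Alice: 11:30–12:15, 12:45–13:15, 15:45–16:00.
Total common minutes: 45 + 30 + 15 = 90.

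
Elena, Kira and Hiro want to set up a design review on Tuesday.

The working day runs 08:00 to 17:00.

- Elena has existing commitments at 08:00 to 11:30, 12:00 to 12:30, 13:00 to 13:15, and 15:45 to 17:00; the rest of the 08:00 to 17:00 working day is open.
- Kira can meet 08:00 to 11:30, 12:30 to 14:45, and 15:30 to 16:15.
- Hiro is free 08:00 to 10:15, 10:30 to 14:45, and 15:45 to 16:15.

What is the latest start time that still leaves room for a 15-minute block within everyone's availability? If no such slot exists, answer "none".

Elena free within 08:00–17:00: 11:30–12:00, 12:30–13:00, 13:15–15:45.
Elena ∩ Kira: 12:30–13:00, 13:15–14:45, 15:30–15:45.
Elena ∩ Kira ∩ Hiro: 12:30–13:00, 13:15–14:45.
Windows ≥ 15 min: 12:30–13:00, 13:15–14:45.
Latest start in the last window 13:15–14:45 is 14:45 − 15 min = 14:30.

14:30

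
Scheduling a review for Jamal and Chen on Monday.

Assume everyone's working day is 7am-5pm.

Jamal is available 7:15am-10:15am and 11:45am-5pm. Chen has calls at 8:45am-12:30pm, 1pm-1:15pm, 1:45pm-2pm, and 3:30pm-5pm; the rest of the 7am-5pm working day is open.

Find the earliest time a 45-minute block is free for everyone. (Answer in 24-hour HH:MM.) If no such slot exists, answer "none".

Chen free within 07:00–17:00: 07:00–08:45, 12:30–13:00, 13:15–13:45, 14:00–15:30.
Jamal ∩ Chen: 07:15–08:45, 12:30–13:00, 13:15–13:45, 14:00–15:30.
Windows ≥ 45 min: 07:15–08:45, 14:00–15:30.
Earliest such window starts at 07:15.

07:15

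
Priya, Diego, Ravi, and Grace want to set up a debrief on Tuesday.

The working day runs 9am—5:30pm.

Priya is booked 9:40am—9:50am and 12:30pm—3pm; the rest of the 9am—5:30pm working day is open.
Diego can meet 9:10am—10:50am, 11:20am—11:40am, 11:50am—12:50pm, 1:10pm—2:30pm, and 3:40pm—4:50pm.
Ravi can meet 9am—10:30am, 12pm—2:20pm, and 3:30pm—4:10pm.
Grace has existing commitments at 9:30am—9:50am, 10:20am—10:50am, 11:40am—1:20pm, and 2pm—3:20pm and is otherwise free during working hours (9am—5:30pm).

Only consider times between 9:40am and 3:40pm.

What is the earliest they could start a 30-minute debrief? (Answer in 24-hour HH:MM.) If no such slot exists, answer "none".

Priya free within 09:00–17:30: 09:00–09:40, 09:50–12:30, 15:00–17:30.
Grace free within 09:00–17:30: 09:00–09:30, 09:50–10:20, 10:50–11:40, 13:20–14:00, 15:20–17:30.
Priya ∩ Diego: 09:10–09:40, 09:50–10:50, 11:20–11:40, 11:50–12:30, 15:40–16:50.
Priya ∩ Diego ∩ Ravi: 09:10–09:40, 09:50–10:30, 12:00–12:30, 15:40–16:10.
Priya ∩ Diego ∩ Ravi ∩ Grace: 09:10–09:30, 09:50–10:20, 15:40–16:10.
Restricted to 09:40–15:40: 09:50–10:20.
Windows ≥ 30 min: 09:50–10:20.
Earliest such window starts at 09:50.

09:50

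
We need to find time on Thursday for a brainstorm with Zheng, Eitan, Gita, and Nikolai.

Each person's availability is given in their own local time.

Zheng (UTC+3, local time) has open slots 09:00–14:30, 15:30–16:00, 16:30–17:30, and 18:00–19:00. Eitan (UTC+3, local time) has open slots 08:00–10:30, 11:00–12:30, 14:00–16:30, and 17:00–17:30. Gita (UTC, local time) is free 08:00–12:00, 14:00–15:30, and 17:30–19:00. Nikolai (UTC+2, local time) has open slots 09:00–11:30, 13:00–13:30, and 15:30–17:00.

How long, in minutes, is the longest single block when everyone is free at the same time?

90 minutes

Zheng → UTC: 06:00–11:30, 12:30–13:00, 13:30–14:30, 15:00–16:00.
Eitan → UTC: 05:00–07:30, 08:00–09:30, 11:00–13:30, 14:00–14:30.
Gita → UTC: 08:00–12:00, 14:00–15:30, 17:30–19:00.
Nikolai → UTC: 07:00–09:30, 11:00–11:30, 13:30–15:00.
Zheng ∩ Eitan: 06:00–07:30, 08:00–09:30, 11:00–11:30, 12:30–13:00, 14:00–14:30.
Zheng ∩ Eitan ∩ Gita: 08:00–09:30, 11:00–11:30, 14:00–14:30.
Zheng ∩ Eitan ∩ Gita ∩ Nikolai: 08:00–09:30, 11:00–11:30, 14:00–14:30.
Common window lengths: 90, 30, 30 min; longest is 90.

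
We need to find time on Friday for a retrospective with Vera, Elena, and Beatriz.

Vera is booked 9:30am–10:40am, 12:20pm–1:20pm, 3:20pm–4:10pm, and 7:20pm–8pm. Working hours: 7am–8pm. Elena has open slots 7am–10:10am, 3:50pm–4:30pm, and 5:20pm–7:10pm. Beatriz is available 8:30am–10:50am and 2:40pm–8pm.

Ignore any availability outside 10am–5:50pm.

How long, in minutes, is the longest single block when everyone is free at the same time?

30 minutes

Vera free within 07:00–20:00: 07:00–09:30, 10:40–12:20, 13:20–15:20, 16:10–19:20.
Vera ∩ Elena: 07:00–09:30, 16:10–16:30, 17:20–19:10.
Vera ∩ Elena ∩ Beatriz: 08:30–09:30, 16:10–16:30, 17:20–19:10.
Restricted to 10:00–17:50: 16:10–16:30, 17:20–17:50.
Common window lengths: 20, 30 min; longest is 30.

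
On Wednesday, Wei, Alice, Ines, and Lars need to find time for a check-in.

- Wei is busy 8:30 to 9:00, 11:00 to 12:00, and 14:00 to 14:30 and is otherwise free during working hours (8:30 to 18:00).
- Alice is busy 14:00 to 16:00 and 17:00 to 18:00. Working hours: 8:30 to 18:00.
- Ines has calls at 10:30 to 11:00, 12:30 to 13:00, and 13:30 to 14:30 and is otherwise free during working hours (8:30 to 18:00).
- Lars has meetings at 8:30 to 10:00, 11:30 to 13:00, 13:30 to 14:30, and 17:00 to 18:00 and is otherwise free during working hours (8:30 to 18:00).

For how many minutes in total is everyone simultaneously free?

120 minutes

Wei free within 08:30–18:00: 09:00–11:00, 12:00–14:00, 14:30–18:00.
Alice free within 08:30–18:00: 08:30–14:00, 16:00–17:00.
Ines free within 08:30–18:00: 08:30–10:30, 11:00–12:30, 13:00–13:30, 14:30–18:00.
Lars free within 08:30–18:00: 10:00–11:30, 13:00–13:30, 14:30–17:00.
Wei ∩ Alice: 09:00–11:00, 12:00–14:00, 16:00–17:00.
Wei ∩ Alice ∩ Ines: 09:00–10:30, 12:00–12:30, 13:00–13:30, 16:00–17:00.
Wei ∩ Alice ∩ Ines ∩ Lars: 10:00–10:30, 13:00–13:30, 16:00–17:00.
Total common minutes: 30 + 30 + 60 = 120.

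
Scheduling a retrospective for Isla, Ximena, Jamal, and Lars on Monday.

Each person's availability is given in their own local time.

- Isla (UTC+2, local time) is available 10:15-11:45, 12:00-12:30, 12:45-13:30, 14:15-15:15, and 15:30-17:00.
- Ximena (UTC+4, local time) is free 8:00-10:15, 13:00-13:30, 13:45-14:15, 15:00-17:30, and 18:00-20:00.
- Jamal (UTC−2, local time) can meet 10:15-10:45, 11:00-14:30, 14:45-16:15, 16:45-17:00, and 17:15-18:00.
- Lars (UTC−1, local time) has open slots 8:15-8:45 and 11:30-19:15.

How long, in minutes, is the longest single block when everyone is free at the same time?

60 minutes

Isla → UTC: 08:15–09:45, 10:00–10:30, 10:45–11:30, 12:15–13:15, 13:30–15:00.
Ximena → UTC: 04:00–06:15, 09:00–09:30, 09:45–10:15, 11:00–13:30, 14:00–16:00.
Jamal → UTC: 12:15–12:45, 13:00–16:30, 16:45–18:15, 18:45–19:00, 19:15–20:00.
Lars → UTC: 09:15–09:45, 12:30–20:15.
Isla ∩ Ximena: 09:00–09:30, 10:00–10:15, 11:00–11:30, 12:15–13:15, 14:00–15:00.
Isla ∩ Ximena ∩ Jamal: 12:15–12:45, 13:00–13:15, 14:00–15:00.
Isla ∩ Ximena ∩ Jamal ∩ Lars: 12:30–12:45, 13:00–13:15, 14:00–15:00.
Common window lengths: 15, 15, 60 min; longest is 60.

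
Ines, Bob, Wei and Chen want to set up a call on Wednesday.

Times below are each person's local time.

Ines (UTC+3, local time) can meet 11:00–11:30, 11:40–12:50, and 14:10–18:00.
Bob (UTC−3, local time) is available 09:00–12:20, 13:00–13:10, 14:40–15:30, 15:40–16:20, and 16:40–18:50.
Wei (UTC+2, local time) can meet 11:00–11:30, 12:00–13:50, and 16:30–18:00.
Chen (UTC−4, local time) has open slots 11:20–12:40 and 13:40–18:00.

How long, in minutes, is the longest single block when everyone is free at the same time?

0 minutes

Ines → UTC: 08:00–08:30, 08:40–09:50, 11:10–15:00.
Bob → UTC: 12:00–15:20, 16:00–16:10, 17:40–18:30, 18:40–19:20, 19:40–21:50.
Wei → UTC: 09:00–09:30, 10:00–11:50, 14:30–16:00.
Chen → UTC: 15:20–16:40, 17:40–22:00.
Ines ∩ Bob: 12:00–15:00.
Ines ∩ Bob ∩ Wei: 14:30–15:00.
Ines ∩ Bob ∩ Wei ∩ Chen: (none).
No common window.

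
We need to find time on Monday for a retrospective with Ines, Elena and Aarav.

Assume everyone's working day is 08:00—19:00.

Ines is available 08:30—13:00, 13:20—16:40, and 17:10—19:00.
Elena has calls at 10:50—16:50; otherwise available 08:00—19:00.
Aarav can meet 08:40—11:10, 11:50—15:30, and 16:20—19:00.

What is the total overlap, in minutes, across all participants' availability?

240 minutes

Elena free within 08:00–19:00: 08:00–10:50, 16:50–19:00.
Ines ∩ Elena: 08:30–10:50, 17:10–19:00.
Ines ∩ Elena ∩ Aarav: 08:40–10:50, 17:10–19:00.
Total common minutes: 130 + 110 = 240.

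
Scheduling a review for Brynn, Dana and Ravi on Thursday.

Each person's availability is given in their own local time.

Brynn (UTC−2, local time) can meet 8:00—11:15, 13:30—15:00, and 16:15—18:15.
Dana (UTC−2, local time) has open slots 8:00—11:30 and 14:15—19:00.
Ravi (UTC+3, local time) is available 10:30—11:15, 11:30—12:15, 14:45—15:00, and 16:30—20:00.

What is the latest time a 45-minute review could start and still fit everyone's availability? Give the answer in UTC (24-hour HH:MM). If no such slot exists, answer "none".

16:15

Brynn → UTC: 10:00–13:15, 15:30–17:00, 18:15–20:15.
Dana → UTC: 10:00–13:30, 16:15–21:00.
Ravi → UTC: 07:30–08:15, 08:30–09:15, 11:45–12:00, 13:30–17:00.
Brynn ∩ Dana: 10:00–13:15, 16:15–17:00, 18:15–20:15.
Brynn ∩ Dana ∩ Ravi: 11:45–12:00, 16:15–17:00.
Windows ≥ 45 min: 16:15–17:00.
Latest start in the last window 16:15–17:00 is 17:00 − 45 min = 16:15.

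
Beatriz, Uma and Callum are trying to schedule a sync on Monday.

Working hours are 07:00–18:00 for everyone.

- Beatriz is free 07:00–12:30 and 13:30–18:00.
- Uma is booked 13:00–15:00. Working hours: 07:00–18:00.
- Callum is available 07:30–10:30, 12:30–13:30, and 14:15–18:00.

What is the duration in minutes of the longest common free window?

180 minutes

Uma free within 07:00–18:00: 07:00–13:00, 15:00–18:00.
Beatriz ∩ Uma: 07:00–12:30, 15:00–18:00.
Beatriz ∩ Uma ∩ Callum: 07:30–10:30, 15:00–18:00.
Common window lengths: 180, 180 min; longest is 180.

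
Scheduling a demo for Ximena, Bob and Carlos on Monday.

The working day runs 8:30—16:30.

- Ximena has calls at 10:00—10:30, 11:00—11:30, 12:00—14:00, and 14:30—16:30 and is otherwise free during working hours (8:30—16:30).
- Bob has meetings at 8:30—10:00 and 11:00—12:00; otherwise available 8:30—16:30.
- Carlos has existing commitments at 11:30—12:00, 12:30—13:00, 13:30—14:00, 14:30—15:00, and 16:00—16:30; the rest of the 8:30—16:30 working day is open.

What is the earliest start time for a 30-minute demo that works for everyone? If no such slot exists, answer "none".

10:30

Ximena free within 08:30–16:30: 08:30–10:00, 10:30–11:00, 11:30–12:00, 14:00–14:30.
Bob free within 08:30–16:30: 10:00–11:00, 12:00–16:30.
Carlos free within 08:30–16:30: 08:30–11:30, 12:00–12:30, 13:00–13:30, 14:00–14:30, 15:00–16:00.
Ximena ∩ Bob: 10:30–11:00, 14:00–14:30.
Ximena ∩ Bob ∩ Carlos: 10:30–11:00, 14:00–14:30.
Windows ≥ 30 min: 10:30–11:00, 14:00–14:30.
Earliest such window starts at 10:30.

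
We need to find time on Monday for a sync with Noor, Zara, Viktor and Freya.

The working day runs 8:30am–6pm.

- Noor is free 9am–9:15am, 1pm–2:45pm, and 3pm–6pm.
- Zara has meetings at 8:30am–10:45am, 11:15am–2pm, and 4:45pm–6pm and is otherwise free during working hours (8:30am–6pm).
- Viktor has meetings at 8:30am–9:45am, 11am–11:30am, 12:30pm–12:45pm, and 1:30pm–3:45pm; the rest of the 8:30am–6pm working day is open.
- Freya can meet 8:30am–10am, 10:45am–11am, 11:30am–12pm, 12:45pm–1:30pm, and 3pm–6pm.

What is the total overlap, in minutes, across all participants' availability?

60 minutes

Zara free within 08:30–18:00: 10:45–11:15, 14:00–16:45.
Viktor free within 08:30–18:00: 09:45–11:00, 11:30–12:30, 12:45–13:30, 15:45–18:00.
Noor ∩ Zara: 14:00–14:45, 15:00–16:45.
Noor ∩ Zara ∩ Viktor: 15:45–16:45.
Noor ∩ Zara ∩ Viktor ∩ Freya: 15:45–16:45.
Total common minutes: 60.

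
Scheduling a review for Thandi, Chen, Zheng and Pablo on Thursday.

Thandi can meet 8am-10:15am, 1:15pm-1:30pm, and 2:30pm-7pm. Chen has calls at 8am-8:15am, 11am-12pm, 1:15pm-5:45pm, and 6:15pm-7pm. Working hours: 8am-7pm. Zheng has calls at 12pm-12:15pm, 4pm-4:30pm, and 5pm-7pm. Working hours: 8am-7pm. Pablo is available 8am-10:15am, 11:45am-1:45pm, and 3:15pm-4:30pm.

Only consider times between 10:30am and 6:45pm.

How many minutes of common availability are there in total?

0 minutes

Chen free within 08:00–19:00: 08:15–11:00, 12:00–13:15, 17:45–18:15.
Zheng free within 08:00–19:00: 08:00–12:00, 12:15–16:00, 16:30–17:00.
Thandi ∩ Chen: 08:15–10:15, 17:45–18:15.
Thandi ∩ Chen ∩ Zheng: 08:15–10:15.
Thandi ∩ Chen ∩ Zheng ∩ Pablo: 08:15–10:15.
Restricted to 10:30–18:45: (none).
Total common minutes: 0.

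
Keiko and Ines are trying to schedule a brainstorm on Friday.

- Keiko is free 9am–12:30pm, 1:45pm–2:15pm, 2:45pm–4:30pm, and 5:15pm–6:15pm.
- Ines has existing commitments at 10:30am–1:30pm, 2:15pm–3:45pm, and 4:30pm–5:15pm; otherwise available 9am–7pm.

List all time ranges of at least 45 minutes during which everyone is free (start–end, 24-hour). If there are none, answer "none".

Ines free within 09:00–19:00: 09:00–10:30, 13:30–14:15, 15:45–16:30, 17:15–19:00.
Keiko ∩ Ines: 09:00–10:30, 13:45–14:15, 15:45–16:30, 17:15–18:15.
Windows ≥ 45 min: 09:00–10:30, 15:45–16:30, 17:15–18:15.

09:00–10:30, 15:45–16:30, 17:15–18:15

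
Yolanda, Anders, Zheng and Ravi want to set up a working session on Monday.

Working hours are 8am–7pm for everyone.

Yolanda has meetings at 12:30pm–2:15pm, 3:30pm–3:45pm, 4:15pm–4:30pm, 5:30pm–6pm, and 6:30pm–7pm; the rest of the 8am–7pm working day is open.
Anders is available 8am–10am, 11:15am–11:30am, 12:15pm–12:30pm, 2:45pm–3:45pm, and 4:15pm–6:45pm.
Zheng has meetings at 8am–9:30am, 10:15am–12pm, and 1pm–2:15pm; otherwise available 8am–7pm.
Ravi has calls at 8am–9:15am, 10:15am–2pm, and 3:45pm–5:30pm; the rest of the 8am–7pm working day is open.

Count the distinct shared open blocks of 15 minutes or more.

3

Yolanda free within 08:00–19:00: 08:00–12:30, 14:15–15:30, 15:45–16:15, 16:30–17:30, 18:00–18:30.
Zheng free within 08:00–19:00: 09:30–10:15, 12:00–13:00, 14:15–19:00.
Ravi free within 08:00–19:00: 09:15–10:15, 14:00–15:45, 17:30–19:00.
Yolanda ∩ Anders: 08:00–10:00, 11:15–11:30, 12:15–12:30, 14:45–15:30, 16:30–17:30, 18:00–18:30.
Yolanda ∩ Anders ∩ Zheng: 09:30–10:00, 12:15–12:30, 14:45–15:30, 16:30–17:30, 18:00–18:30.
Yolanda ∩ Anders ∩ Zheng ∩ Ravi: 09:30–10:00, 14:45–15:30, 18:00–18:30.
Windows ≥ 15 min: 09:30–10:00, 14:45–15:30, 18:00–18:30.
That's 3 windows.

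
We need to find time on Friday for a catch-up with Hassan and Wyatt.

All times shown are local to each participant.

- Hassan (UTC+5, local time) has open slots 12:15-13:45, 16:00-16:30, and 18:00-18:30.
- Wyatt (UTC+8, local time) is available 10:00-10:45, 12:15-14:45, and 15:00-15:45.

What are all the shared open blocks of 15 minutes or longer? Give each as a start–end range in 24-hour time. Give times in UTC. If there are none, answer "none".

07:15–07:45

Hassan → UTC: 07:15–08:45, 11:00–11:30, 13:00–13:30.
Wyatt → UTC: 02:00–02:45, 04:15–06:45, 07:00–07:45.
Hassan ∩ Wyatt: 07:15–07:45.
Windows ≥ 15 min: 07:15–07:45.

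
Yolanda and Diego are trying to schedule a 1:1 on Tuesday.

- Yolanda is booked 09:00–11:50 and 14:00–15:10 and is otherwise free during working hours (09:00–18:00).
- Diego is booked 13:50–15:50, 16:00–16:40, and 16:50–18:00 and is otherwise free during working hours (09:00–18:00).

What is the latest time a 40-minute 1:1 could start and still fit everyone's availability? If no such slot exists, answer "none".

Yolanda free within 09:00–18:00: 11:50–14:00, 15:10–18:00.
Diego free within 09:00–18:00: 09:00–13:50, 15:50–16:00, 16:40–16:50.
Yolanda ∩ Diego: 11:50–13:50, 15:50–16:00, 16:40–16:50.
Windows ≥ 40 min: 11:50–13:50.
Latest start in the last window 11:50–13:50 is 13:50 − 40 min = 13:10.

13:10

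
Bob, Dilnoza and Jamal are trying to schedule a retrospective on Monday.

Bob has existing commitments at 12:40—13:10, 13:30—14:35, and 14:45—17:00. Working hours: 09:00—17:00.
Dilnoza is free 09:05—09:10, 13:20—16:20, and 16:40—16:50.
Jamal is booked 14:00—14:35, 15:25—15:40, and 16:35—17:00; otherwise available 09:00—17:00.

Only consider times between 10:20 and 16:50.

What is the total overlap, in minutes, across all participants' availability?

20 minutes

Bob free within 09:00–17:00: 09:00–12:40, 13:10–13:30, 14:35–14:45.
Jamal free within 09:00–17:00: 09:00–14:00, 14:35–15:25, 15:40–16:35.
Bob ∩ Dilnoza: 09:05–09:10, 13:20–13:30, 14:35–14:45.
Bob ∩ Dilnoza ∩ Jamal: 09:05–09:10, 13:20–13:30, 14:35–14:45.
Restricted to 10:20–16:50: 13:20–13:30, 14:35–14:45.
Total common minutes: 10 + 10 = 20.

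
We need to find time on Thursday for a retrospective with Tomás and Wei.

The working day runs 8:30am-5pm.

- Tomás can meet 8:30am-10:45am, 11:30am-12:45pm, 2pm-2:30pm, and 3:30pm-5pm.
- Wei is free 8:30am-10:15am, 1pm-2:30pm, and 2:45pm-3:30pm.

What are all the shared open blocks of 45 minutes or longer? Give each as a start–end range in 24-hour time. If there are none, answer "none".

Tomás ∩ Wei: 08:30–10:15, 14:00–14:30.
Windows ≥ 45 min: 08:30–10:15.

08:30–10:15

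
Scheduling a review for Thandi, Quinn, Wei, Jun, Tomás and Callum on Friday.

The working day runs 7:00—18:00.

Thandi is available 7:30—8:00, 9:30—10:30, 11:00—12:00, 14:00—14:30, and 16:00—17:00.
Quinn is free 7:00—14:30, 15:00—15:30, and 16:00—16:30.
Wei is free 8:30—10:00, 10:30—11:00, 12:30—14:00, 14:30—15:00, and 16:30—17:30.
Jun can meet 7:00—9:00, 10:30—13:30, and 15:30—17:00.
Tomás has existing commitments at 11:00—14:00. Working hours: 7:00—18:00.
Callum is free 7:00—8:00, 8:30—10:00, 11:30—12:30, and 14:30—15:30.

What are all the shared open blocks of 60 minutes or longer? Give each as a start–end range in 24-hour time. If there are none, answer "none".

Tomás free within 07:00–18:00: 07:00–11:00, 14:00–18:00.
Thandi ∩ Quinn: 07:30–08:00, 09:30–10:30, 11:00–12:00, 14:00–14:30, 16:00–16:30.
Thandi ∩ Quinn ∩ Wei: 09:30–10:00.
Thandi ∩ Quinn ∩ Wei ∩ Jun: (none).
Thandi ∩ Quinn ∩ Wei ∩ Jun ∩ Tomás: (none).
Thandi ∩ Quinn ∩ Wei ∩ Jun ∩ Tomás ∩ Callum: (none).
Windows ≥ 60 min: (none).

none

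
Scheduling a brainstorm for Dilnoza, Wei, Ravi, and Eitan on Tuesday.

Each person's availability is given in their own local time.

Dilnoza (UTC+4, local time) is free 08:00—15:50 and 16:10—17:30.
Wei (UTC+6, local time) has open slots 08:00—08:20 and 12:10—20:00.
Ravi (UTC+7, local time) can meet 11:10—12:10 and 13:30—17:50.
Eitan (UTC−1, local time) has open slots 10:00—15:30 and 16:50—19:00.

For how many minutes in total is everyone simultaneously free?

Dilnoza → UTC: 04:00–11:50, 12:10–13:30.
Wei → UTC: 02:00–02:20, 06:10–14:00.
Ravi → UTC: 04:10–05:10, 06:30–10:50.
Eitan → UTC: 11:00–16:30, 17:50–20:00.
Dilnoza ∩ Wei: 06:10–11:50, 12:10–13:30.
Dilnoza ∩ Wei ∩ Ravi: 06:30–10:50.
Dilnoza ∩ Wei ∩ Ravi ∩ Eitan: (none).
Total common minutes: 0.

0 minutes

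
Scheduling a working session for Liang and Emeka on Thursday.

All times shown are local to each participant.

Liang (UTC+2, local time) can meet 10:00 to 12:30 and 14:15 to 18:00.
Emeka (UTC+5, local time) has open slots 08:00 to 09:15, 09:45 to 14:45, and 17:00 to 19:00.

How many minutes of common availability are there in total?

210 minutes

Liang → UTC: 08:00–10:30, 12:15–16:00.
Emeka → UTC: 03:00–04:15, 04:45–09:45, 12:00–14:00.
Liang ∩ Emeka: 08:00–09:45, 12:15–14:00.
Total common minutes: 105 + 105 = 210.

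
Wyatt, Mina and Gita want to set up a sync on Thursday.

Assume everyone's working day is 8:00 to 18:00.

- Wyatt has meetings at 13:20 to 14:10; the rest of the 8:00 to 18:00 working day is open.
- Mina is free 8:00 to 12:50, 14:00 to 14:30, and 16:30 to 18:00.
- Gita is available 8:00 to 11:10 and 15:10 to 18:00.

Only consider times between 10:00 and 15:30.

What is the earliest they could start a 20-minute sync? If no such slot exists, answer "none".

10:00

Wyatt free within 08:00–18:00: 08:00–13:20, 14:10–18:00.
Wyatt ∩ Mina: 08:00–12:50, 14:10–14:30, 16:30–18:00.
Wyatt ∩ Mina ∩ Gita: 08:00–11:10, 16:30–18:00.
Restricted to 10:00–15:30: 10:00–11:10.
Windows ≥ 20 min: 10:00–11:10.
Earliest such window starts at 10:00.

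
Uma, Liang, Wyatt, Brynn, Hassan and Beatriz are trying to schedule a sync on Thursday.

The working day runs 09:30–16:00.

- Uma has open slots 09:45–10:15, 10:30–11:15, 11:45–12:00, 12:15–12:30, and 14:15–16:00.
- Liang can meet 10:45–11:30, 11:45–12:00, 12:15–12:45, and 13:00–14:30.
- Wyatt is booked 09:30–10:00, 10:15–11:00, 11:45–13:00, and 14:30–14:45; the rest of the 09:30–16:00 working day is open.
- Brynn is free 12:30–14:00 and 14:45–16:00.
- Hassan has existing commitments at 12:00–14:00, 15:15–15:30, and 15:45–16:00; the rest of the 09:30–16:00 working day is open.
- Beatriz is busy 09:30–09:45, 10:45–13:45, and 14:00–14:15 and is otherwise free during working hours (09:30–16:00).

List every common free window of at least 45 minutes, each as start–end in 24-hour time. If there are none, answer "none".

none

Wyatt free within 09:30–16:00: 10:00–10:15, 11:00–11:45, 13:00–14:30, 14:45–16:00.
Hassan free within 09:30–16:00: 09:30–12:00, 14:00–15:15, 15:30–15:45.
Beatriz free within 09:30–16:00: 09:45–10:45, 13:45–14:00, 14:15–16:00.
Uma ∩ Liang: 10:45–11:15, 11:45–12:00, 12:15–12:30, 14:15–14:30.
Uma ∩ Liang ∩ Wyatt: 11:00–11:15, 14:15–14:30.
Uma ∩ Liang ∩ Wyatt ∩ Brynn: (none).
Uma ∩ Liang ∩ Wyatt ∩ Brynn ∩ Hassan: (none).
Uma ∩ Liang ∩ Wyatt ∩ Brynn ∩ Hassan ∩ Beatriz: (none).
Windows ≥ 45 min: (none).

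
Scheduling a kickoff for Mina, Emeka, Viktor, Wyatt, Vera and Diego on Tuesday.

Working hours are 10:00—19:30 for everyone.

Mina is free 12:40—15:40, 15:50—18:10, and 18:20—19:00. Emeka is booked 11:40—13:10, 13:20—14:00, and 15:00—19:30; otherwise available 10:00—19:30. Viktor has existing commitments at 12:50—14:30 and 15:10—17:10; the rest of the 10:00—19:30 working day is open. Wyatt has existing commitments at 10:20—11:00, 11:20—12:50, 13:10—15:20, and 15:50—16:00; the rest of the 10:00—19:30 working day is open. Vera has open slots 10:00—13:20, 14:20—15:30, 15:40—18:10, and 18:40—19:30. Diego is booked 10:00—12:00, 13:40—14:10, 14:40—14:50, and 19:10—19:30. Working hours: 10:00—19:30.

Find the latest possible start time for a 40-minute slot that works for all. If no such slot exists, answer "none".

none

Emeka free within 10:00–19:30: 10:00–11:40, 13:10–13:20, 14:00–15:00.
Viktor free within 10:00–19:30: 10:00–12:50, 14:30–15:10, 17:10–19:30.
Wyatt free within 10:00–19:30: 10:00–10:20, 11:00–11:20, 12:50–13:10, 15:20–15:50, 16:00–19:30.
Diego free within 10:00–19:30: 12:00–13:40, 14:10–14:40, 14:50–19:10.
Mina ∩ Emeka: 13:10–13:20, 14:00–15:00.
Mina ∩ Emeka ∩ Viktor: 14:30–15:00.
Mina ∩ Emeka ∩ Viktor ∩ Wyatt: (none).
Mina ∩ Emeka ∩ Viktor ∩ Wyatt ∩ Vera: (none).
Mina ∩ Emeka ∩ Viktor ∩ Wyatt ∩ Vera ∩ Diego: (none).
Windows ≥ 40 min: (none).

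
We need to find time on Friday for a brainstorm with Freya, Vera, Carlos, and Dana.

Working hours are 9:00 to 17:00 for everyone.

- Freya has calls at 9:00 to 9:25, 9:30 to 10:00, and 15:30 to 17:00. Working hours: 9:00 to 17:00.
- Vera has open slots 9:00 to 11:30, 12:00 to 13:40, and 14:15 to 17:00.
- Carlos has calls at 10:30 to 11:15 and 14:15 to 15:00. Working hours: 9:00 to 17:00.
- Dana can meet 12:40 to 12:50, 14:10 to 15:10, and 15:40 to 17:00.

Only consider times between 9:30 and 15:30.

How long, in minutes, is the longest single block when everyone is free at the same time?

Freya free within 09:00–17:00: 09:25–09:30, 10:00–15:30.
Carlos free within 09:00–17:00: 09:00–10:30, 11:15–14:15, 15:00–17:00.
Freya ∩ Vera: 09:25–09:30, 10:00–11:30, 12:00–13:40, 14:15–15:30.
Freya ∩ Vera ∩ Carlos: 09:25–09:30, 10:00–10:30, 11:15–11:30, 12:00–13:40, 15:00–15:30.
Freya ∩ Vera ∩ Carlos ∩ Dana: 12:40–12:50, 15:00–15:10.
Restricted to 09:30–15:30: 12:40–12:50, 15:00–15:10.
Common window lengths: 10, 10 min; longest is 10.

10 minutes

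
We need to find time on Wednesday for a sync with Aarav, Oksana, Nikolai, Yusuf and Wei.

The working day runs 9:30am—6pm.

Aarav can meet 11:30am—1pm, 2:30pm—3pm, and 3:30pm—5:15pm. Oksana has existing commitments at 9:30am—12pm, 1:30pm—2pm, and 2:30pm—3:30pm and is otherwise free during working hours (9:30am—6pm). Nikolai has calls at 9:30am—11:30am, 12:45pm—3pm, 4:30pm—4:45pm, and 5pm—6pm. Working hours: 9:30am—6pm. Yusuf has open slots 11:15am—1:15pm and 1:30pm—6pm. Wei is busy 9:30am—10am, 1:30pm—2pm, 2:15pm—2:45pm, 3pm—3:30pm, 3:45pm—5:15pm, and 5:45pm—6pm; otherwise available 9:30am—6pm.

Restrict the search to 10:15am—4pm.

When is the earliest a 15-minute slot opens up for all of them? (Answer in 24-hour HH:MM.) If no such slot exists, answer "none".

12:00

Oksana free within 09:30–18:00: 12:00–13:30, 14:00–14:30, 15:30–18:00.
Nikolai free within 09:30–18:00: 11:30–12:45, 15:00–16:30, 16:45–17:00.
Wei free within 09:30–18:00: 10:00–13:30, 14:00–14:15, 14:45–15:00, 15:30–15:45, 17:15–17:45.
Aarav ∩ Oksana: 12:00–13:00, 15:30–17:15.
Aarav ∩ Oksana ∩ Nikolai: 12:00–12:45, 15:30–16:30, 16:45–17:00.
Aarav ∩ Oksana ∩ Nikolai ∩ Yusuf: 12:00–12:45, 15:30–16:30, 16:45–17:00.
Aarav ∩ Oksana ∩ Nikolai ∩ Yusuf ∩ Wei: 12:00–12:45, 15:30–15:45.
Restricted to 10:15–16:00: 12:00–12:45, 15:30–15:45.
Windows ≥ 15 min: 12:00–12:45, 15:30–15:45.
Earliest such window starts at 12:00.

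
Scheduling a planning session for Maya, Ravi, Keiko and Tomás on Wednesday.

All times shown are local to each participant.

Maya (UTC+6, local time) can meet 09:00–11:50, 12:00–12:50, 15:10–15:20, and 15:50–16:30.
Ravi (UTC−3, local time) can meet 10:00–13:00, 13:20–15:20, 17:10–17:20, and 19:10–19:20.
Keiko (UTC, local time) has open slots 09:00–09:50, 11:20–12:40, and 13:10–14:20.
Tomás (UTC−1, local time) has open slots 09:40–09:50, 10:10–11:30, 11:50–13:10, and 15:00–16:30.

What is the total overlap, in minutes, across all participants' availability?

0 minutes

Maya → UTC: 03:00–05:50, 06:00–06:50, 09:10–09:20, 09:50–10:30.
Ravi → UTC: 13:00–16:00, 16:20–18:20, 20:10–20:20, 22:10–22:20.
Keiko → UTC: 09:00–09:50, 11:20–12:40, 13:10–14:20.
Tomás → UTC: 10:40–10:50, 11:10–12:30, 12:50–14:10, 16:00–17:30.
Maya ∩ Ravi: (none).
Maya ∩ Ravi ∩ Keiko: (none).
Maya ∩ Ravi ∩ Keiko ∩ Tomás: (none).
Total common minutes: 0.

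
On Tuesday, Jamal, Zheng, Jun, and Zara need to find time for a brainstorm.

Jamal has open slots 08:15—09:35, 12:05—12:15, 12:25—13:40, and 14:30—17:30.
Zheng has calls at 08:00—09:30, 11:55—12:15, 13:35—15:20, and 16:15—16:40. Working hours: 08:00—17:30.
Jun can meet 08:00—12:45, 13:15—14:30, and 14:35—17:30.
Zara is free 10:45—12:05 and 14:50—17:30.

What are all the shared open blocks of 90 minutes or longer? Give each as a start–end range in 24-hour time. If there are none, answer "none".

Zheng free within 08:00–17:30: 09:30–11:55, 12:15–13:35, 15:20–16:15, 16:40–17:30.
Jamal ∩ Zheng: 09:30–09:35, 12:25–13:35, 15:20–16:15, 16:40–17:30.
Jamal ∩ Zheng ∩ Jun: 09:30–09:35, 12:25–12:45, 13:15–13:35, 15:20–16:15, 16:40–17:30.
Jamal ∩ Zheng ∩ Jun ∩ Zara: 15:20–16:15, 16:40–17:30.
Windows ≥ 90 min: (none).

none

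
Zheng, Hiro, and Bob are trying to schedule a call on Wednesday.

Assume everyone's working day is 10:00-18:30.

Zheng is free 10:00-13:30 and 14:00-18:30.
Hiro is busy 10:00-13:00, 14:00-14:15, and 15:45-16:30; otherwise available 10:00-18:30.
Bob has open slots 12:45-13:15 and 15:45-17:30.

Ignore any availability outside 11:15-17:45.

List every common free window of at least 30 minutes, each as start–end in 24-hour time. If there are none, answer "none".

16:30–17:30

Hiro free within 10:00–18:30: 13:00–14:00, 14:15–15:45, 16:30–18:30.
Zheng ∩ Hiro: 13:00–13:30, 14:15–15:45, 16:30–18:30.
Zheng ∩ Hiro ∩ Bob: 13:00–13:15, 16:30–17:30.
Restricted to 11:15–17:45: 13:00–13:15, 16:30–17:30.
Windows ≥ 30 min: 16:30–17:30.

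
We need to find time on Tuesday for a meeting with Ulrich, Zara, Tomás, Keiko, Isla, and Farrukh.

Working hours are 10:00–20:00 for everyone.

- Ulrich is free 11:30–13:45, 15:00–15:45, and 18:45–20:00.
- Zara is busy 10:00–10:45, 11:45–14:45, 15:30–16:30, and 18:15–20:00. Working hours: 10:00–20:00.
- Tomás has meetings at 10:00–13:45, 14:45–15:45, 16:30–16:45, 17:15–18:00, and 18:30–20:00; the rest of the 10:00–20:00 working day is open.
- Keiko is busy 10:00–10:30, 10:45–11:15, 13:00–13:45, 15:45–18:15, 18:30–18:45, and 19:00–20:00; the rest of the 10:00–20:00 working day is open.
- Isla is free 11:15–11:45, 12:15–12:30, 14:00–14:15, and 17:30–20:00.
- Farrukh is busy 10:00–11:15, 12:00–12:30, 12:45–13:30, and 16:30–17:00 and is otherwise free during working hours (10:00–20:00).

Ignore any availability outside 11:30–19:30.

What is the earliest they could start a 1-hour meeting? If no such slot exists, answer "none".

Zara free within 10:00–20:00: 10:45–11:45, 14:45–15:30, 16:30–18:15.
Tomás free within 10:00–20:00: 13:45–14:45, 15:45–16:30, 16:45–17:15, 18:00–18:30.
Keiko free within 10:00–20:00: 10:30–10:45, 11:15–13:00, 13:45–15:45, 18:15–18:30, 18:45–19:00.
Farrukh free within 10:00–20:00: 11:15–12:00, 12:30–12:45, 13:30–16:30, 17:00–20:00.
Ulrich ∩ Zara: 11:30–11:45, 15:00–15:30.
Ulrich ∩ Zara ∩ Tomás: (none).
Ulrich ∩ Zara ∩ Tomás ∩ Keiko: (none).
Ulrich ∩ Zara ∩ Tomás ∩ Keiko ∩ Isla: (none).
Ulrich ∩ Zara ∩ Tomás ∩ Keiko ∩ Isla ∩ Farrukh: (none).
Restricted to 11:30–19:30: (none).
Windows ≥ 60 min: (none).

none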